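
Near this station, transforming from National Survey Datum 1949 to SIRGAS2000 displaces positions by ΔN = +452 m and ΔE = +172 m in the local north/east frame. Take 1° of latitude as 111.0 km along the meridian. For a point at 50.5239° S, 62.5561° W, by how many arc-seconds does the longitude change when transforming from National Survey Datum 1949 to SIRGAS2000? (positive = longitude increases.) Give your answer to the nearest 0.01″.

At latitude -50.5239°, cos φ = 0.635756.
1° of longitude at this latitude = 111.0 × cos φ = 70.57 km, so Δλ = 172.0 / 70568.9 = 0.0024373° = 8.774″.

Δλ = 8.77″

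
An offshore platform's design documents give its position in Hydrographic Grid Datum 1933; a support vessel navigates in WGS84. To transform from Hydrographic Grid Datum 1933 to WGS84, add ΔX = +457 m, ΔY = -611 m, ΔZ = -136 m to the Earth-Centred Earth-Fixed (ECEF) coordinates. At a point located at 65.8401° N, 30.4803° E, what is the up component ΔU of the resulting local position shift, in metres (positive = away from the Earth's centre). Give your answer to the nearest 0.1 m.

The local up (radial) axis is (cos φ cos λ, cos φ sin λ, sin φ), giving ΔU = 161.194 − 126.847 − 124.087 = -89.74 m.

ΔU = -89.7 m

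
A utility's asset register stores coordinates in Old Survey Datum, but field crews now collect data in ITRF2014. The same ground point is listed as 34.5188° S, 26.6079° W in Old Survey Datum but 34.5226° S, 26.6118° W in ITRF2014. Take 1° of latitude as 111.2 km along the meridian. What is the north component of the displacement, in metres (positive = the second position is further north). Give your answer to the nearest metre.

ΔN = -423 m

Δφ = -34.5226° − -34.5188° = -0.0038°; Δλ = -26.6118° − -26.6079° = -0.0039°.
ΔN = Δφ × 111200 = -422.6 m; ΔE = Δλ × 111200 × cos(-34.5188°) = -0.0039 × 111200 × 0.823940 = -357.3 m.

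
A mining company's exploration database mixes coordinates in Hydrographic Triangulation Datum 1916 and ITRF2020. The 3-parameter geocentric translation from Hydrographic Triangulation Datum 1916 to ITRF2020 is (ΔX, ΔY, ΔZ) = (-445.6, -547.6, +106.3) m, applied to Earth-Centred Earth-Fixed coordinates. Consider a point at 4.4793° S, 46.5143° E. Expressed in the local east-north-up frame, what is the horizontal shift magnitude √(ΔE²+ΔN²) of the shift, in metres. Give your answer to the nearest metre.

At φ = -4.4793°, λ = 46.5143°: sin φ = -0.078099, cos φ = 0.996946, sin λ = 0.725546, cos λ = 0.688174.
ΔE = −sin λ·ΔX + cos λ·ΔY = −(0.725546)·(-445.6) + (0.688174)·(-547.6) = -53.54 m.
ΔN = −sin φ cos λ·ΔX − sin φ sin λ·ΔY + cos φ·ΔZ = −(-0.078099)(0.688174)(-445.6) − (-0.078099)(0.725546)(-547.6) + (0.996946)(106.3) = 51.00 m.
Horizontal magnitude = √(ΔE² + ΔN²) = √((-53.54)² + 51.00²) = 73.94 m.

74 m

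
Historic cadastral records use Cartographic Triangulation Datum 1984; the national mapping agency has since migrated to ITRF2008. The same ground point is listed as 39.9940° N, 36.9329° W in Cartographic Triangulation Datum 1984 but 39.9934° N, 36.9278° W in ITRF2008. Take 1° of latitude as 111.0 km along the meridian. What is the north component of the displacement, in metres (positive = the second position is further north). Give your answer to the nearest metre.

Δφ = 39.9934° − 39.9940° = -0.0006°; Δλ = -36.9278° − -36.9329° = +0.0051°.
ΔN = Δφ × 111000 = -66.6 m; ΔE = Δλ × 111000 × cos(39.9940°) = +0.0051 × 111000 × 0.766112 = 433.7 m.

ΔN = -67 m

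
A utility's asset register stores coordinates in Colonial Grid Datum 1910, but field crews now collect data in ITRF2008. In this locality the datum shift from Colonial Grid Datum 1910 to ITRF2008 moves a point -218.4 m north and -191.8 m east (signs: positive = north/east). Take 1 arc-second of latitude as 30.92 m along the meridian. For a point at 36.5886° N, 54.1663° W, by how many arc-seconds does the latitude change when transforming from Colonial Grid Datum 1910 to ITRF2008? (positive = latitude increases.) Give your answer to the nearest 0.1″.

Δφ = -7.1″

1″ of latitude = 30.92 m, so Δφ = -218.4 / 30.92 = -7.063″.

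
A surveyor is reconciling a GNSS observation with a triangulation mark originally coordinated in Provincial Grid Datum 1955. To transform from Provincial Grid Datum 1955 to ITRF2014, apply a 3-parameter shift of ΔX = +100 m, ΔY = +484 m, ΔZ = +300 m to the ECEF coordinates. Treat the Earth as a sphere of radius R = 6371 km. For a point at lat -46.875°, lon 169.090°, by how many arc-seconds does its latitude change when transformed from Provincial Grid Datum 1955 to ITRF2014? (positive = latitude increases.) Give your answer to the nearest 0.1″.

sin φ = -0.729864, cos φ = 0.683592, sin λ = 0.189267, cos λ = -0.981926.
North component: ΔN = −sin φ cos λ·ΔX − sin φ sin λ·ΔY + cos φ·ΔZ = −(-0.729864)(-0.981926)(100) − (-0.729864)(0.189267)(484) + (0.683592)(300) = 200.27 m.
1° of latitude spans πR/180 = 111195 m, so Δφ = 200.27 / 111195 × 3600 = 6.484″.

Δφ = 6.5″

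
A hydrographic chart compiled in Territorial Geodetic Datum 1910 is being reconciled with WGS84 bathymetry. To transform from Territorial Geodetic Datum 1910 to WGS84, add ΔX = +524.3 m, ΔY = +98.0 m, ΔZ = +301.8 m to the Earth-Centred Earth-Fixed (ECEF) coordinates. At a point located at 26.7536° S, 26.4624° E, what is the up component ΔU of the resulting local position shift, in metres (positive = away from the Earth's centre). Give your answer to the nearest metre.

ΔU = 322 m

At φ = -26.7536°, λ = 26.4624°: sin φ = -0.450155, cos φ = 0.892951, sin λ = 0.445610, cos λ = 0.895227.
ΔU = cos φ cos λ·ΔX + cos φ sin λ·ΔY + sin φ·ΔZ = (0.892951)(0.895227)(524.3) + (0.892951)(0.445610)(98.0) + (-0.450155)(301.8) = 322.26 m.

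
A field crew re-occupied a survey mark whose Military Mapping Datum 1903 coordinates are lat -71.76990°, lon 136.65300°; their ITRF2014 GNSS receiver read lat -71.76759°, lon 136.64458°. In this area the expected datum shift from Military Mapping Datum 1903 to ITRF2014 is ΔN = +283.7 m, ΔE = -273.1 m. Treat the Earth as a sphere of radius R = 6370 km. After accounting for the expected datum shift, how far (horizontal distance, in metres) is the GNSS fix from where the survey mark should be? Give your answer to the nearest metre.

Observed coordinate differences: Δφ = +0.00231°, Δλ = -0.00842°.
Converting to metres (1° lat = 111177 m, cos φ = 0.312834): observed ΔN = 256.8 m, observed ΔE = -292.8 m.
Subtracting the expected shift leaves a residual of 256.8 − (283.7) = -26.9 m north and -292.8 − (-273.1) = -19.7 m east.
Residual distance = √((-26.9)² + (-19.7)²) = 33.4 m.

33 m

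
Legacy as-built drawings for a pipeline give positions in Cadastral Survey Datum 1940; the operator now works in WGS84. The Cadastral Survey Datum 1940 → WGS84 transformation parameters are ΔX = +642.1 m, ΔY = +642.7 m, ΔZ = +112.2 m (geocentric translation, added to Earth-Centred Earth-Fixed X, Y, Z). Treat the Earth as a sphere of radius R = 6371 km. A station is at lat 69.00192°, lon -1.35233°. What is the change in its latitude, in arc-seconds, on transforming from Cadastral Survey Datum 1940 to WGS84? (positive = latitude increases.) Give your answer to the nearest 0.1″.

sin φ = 0.933592, cos φ = 0.358337, sin λ = -0.023600, cos λ = 0.999721.
North component: ΔN = −sin φ cos λ·ΔX − sin φ sin λ·ΔY + cos φ·ΔZ = −(0.933592)(0.999721)(642.1) − (0.933592)(-0.023600)(642.7) + (0.358337)(112.2) = -544.93 m.
1° of latitude spans πR/180 = 111195 m, so Δφ = -544.93 / 111195 × 3600 = -17.642″.

Δφ = -17.6″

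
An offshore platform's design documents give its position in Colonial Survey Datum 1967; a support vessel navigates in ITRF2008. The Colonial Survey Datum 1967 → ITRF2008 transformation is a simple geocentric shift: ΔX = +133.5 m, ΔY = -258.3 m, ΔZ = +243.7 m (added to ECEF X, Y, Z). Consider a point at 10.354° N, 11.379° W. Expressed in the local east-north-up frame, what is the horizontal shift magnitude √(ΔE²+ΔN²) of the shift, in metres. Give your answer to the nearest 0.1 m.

307.2 m

At φ = 10.354°, λ = -11.379°: sin φ = 0.179729, cos φ = 0.983716, sin λ = -0.197298, cos λ = 0.980344.
ΔE = −sin λ·ΔX + cos λ·ΔY = −(-0.197298)·(133.5) + (0.980344)·(-258.3) = -226.88 m.
ΔN = −sin φ cos λ·ΔX − sin φ sin λ·ΔY + cos φ·ΔZ = −(0.179729)(0.980344)(133.5) − (0.179729)(-0.197298)(-258.3) + (0.983716)(243.7) = 207.05 m.
Horizontal magnitude = √(ΔE² + ΔN²) = √((-226.88)² + 207.05²) = 307.16 m.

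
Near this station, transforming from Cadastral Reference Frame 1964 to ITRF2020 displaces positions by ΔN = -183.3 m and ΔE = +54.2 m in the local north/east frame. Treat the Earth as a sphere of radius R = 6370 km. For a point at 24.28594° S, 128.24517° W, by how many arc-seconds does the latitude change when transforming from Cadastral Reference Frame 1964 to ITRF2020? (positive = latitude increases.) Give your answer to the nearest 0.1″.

Δφ = -5.9″

On a sphere of radius R, 1 rad of latitude = R, so Δφ = ΔN / R = -183.3 / 6370000 = -2.8776e-05 rad = -5.935″.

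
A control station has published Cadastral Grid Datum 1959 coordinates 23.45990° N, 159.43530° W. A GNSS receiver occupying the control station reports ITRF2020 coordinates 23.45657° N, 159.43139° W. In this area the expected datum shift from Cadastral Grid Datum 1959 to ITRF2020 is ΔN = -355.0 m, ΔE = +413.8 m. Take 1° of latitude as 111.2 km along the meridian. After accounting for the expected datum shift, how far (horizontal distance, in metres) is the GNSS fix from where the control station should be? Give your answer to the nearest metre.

21 m

Observed coordinate differences: Δφ = -0.00333°, Δλ = +0.00391°.
Converting to metres (1° lat = 111200 m, cos φ = 0.917339): observed ΔN = -370.3 m, observed ΔE = 398.9 m.
Subtracting the expected shift leaves a residual of -370.3 − (-355.0) = -15.3 m north and 398.9 − (413.8) = -14.9 m east.
Residual distance = √((-15.3)² + (-14.9)²) = 21.4 m.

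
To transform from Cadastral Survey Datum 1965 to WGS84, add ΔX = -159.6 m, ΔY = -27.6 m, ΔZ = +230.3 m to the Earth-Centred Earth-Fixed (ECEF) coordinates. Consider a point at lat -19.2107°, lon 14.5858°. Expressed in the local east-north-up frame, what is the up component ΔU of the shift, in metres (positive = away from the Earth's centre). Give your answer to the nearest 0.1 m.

ΔU = -228.2 m

The local up (radial) axis is (cos φ cos λ, cos φ sin λ, sin φ), giving ΔU = -145.855 − 6.563 − 75.779 = -228.20 m.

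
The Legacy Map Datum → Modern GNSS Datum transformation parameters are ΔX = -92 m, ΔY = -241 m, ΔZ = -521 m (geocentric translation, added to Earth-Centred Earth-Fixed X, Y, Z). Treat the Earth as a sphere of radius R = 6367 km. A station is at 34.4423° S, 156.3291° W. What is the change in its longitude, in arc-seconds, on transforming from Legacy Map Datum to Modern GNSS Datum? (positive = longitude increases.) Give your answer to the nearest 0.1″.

Δλ = 7.2″

sin φ = -0.565576, cos φ = 0.824696, sin λ = -0.401483, cos λ = -0.915867.
East component: ΔE = −sin λ·ΔX + cos λ·ΔY = −(-0.401483)(-92) + (-0.915867)(-241) = 183.79 m.
1° of latitude spans πR/180 = 111125 m; at latitude φ, 1° of longitude spans that × cos φ = 91644.5 m, so Δλ = 183.79 / 91644.5 × 3600 = 7.220″.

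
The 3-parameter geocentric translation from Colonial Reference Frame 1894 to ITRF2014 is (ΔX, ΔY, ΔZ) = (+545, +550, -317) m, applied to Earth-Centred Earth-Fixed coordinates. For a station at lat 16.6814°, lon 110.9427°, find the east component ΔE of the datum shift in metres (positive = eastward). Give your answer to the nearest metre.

At φ = 16.6814°, λ = 110.9427°: sin φ = 0.287050, cos φ = 0.957916, sin λ = 0.933938, cos λ = -0.357434.
ΔE = −sin λ·ΔX + cos λ·ΔY = −(0.933938)·(545) + (-0.357434)·(550) = -705.59 m.

ΔE = -706 m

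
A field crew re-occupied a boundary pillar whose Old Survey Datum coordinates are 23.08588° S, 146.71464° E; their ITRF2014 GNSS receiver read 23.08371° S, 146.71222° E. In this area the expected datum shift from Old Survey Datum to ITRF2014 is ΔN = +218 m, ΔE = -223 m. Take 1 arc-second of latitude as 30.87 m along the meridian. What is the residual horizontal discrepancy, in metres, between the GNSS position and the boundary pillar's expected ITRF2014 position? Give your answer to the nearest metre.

34 m

Observed coordinate differences: Δφ = +0.00217°, Δλ = -0.00242°.
Converting to metres (1° lat = 111132 m, cos φ = 0.919918): observed ΔN = 241.2 m, observed ΔE = -247.4 m.
Subtracting the expected shift leaves a residual of 241.2 − (218) = 23.2 m north and -247.4 − (-223) = -24.4 m east.
Residual distance = √(23.2² + (-24.4)²) = 33.6 m.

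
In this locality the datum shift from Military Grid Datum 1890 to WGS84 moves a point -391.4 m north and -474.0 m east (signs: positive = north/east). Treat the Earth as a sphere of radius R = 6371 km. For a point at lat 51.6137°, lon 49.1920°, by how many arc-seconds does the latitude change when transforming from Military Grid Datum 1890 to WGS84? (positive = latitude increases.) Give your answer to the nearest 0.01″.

Δφ = -12.67″

On a sphere of radius R, 1 rad of latitude = R, so Δφ = ΔN / R = -391.4 / 6371000 = -6.1435e-05 rad = -12.672″.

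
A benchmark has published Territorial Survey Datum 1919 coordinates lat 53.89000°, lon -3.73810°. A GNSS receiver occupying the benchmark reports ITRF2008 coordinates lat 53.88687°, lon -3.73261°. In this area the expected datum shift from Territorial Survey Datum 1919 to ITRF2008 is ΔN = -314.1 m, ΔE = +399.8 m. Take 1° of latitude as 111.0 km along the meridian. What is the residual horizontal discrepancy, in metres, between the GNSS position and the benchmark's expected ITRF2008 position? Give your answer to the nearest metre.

53 m

Observed coordinate differences: Δφ = -0.00313°, Δλ = +0.00549°.
Converting to metres (1° lat = 111000 m, cos φ = 0.589337): observed ΔN = -347.4 m, observed ΔE = 359.1 m.
Subtracting the expected shift leaves a residual of -347.4 − (-314.1) = -33.3 m north and 359.1 − (399.8) = -40.7 m east.
Residual distance = √((-33.3)² + (-40.7)²) = 52.6 m.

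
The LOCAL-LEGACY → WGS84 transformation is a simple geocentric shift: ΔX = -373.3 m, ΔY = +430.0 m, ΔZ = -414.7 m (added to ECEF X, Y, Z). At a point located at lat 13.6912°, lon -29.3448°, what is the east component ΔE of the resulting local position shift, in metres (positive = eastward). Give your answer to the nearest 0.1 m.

ΔE = 191.9 m

At φ = 13.6912°, λ = -29.3448°: sin φ = 0.236689, cos φ = 0.971585, sin λ = -0.490064, cos λ = 0.871686.
ΔE = −sin λ·ΔX + cos λ·ΔY = −(-0.490064)·(-373.3) + (0.871686)·(430.0) = 191.88 m.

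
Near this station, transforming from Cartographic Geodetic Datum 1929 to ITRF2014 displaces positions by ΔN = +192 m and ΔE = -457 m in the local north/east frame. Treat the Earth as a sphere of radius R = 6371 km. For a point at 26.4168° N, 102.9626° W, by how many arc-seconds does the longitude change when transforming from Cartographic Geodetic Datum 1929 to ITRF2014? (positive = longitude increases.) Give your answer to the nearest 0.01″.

Δλ = -16.52″

At latitude 26.4168°, cos φ = 0.895581.
One radian of longitude at latitude φ spans R cos φ, so Δλ = ΔE / (R cos φ) = -457.0 / (6371000 × 0.895581) = -8.0095e-05 rad = -16.521″.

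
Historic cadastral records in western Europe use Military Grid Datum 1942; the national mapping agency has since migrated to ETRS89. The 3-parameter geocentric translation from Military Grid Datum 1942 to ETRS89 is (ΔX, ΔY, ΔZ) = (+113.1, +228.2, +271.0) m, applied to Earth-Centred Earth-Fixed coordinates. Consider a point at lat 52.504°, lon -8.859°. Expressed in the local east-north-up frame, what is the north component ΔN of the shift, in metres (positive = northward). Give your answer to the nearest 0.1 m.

At φ = 52.504°, λ = -8.859°: sin φ = 0.793396, cos φ = 0.608706, sin λ = -0.154003, cos λ = 0.988070.
ΔN = −sin φ cos λ·ΔX − sin φ sin λ·ΔY + cos φ·ΔZ = −(0.793396)(0.988070)(113.1) − (0.793396)(-0.154003)(228.2) + (0.608706)(271.0) = 104.18 m.

ΔN = 104.2 m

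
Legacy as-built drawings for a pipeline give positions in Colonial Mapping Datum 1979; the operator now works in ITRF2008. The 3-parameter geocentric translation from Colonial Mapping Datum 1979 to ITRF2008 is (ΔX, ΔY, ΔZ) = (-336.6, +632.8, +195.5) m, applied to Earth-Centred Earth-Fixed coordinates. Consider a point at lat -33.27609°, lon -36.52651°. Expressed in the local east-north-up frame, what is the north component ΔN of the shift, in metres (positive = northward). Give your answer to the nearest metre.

At φ = -33.27609°, λ = -36.52651°: sin φ = -0.548674, cos φ = 0.836036, sin λ = -0.595195, cos λ = 0.803582.
ΔN = −sin φ cos λ·ΔX − sin φ sin λ·ΔY + cos φ·ΔZ = −(-0.548674)(0.803582)(-336.6) − (-0.548674)(-0.595195)(632.8) + (0.836036)(195.5) = -191.62 m.

ΔN = -192 m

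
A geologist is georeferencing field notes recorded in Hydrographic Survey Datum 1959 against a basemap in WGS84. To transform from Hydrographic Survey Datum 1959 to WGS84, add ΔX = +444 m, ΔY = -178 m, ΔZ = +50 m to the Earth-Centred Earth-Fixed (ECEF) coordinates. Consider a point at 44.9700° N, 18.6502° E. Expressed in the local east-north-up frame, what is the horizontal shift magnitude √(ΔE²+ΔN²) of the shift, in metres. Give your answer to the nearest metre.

At φ = 44.9700°, λ = 18.6502°: sin φ = 0.706736, cos φ = 0.707477, sin λ = 0.319790, cos λ = 0.947489.
ΔE = −sin λ·ΔX + cos λ·ΔY = −(0.319790)·(444) + (0.947489)·(-178) = -310.64 m.
ΔN = −sin φ cos λ·ΔX − sin φ sin λ·ΔY + cos φ·ΔZ = −(0.706736)(0.947489)(444) − (0.706736)(0.319790)(-178) + (0.707477)(50) = -221.71 m.
Horizontal magnitude = √(ΔE² + ΔN²) = √((-310.64)² + (-221.71)²) = 381.64 m.

382 m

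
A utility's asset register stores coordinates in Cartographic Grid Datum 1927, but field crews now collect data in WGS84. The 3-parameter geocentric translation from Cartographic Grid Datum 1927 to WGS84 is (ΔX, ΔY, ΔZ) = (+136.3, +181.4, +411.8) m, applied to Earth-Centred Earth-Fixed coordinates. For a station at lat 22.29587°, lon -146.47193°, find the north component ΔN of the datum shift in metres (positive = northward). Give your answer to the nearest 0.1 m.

The local north axis is (−sin φ cos λ, −sin φ sin λ, cos φ), giving ΔN = 43.107 + 38.013 + 381.013 = 462.13 m.

ΔN = 462.1 m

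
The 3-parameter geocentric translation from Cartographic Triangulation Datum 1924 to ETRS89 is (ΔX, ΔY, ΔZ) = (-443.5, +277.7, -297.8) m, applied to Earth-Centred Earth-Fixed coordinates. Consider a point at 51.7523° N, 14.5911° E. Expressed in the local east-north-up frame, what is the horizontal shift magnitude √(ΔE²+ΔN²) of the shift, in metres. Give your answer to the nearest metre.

393 m

At φ = 51.7523°, λ = 14.5911°: sin φ = 0.785342, cos φ = 0.619062, sin λ = 0.251919, cos λ = 0.967748.
ΔE = −sin λ·ΔX + cos λ·ΔY = −(0.251919)·(-443.5) + (0.967748)·(277.7) = 380.47 m.
ΔN = −sin φ cos λ·ΔX − sin φ sin λ·ΔY + cos φ·ΔZ = −(0.785342)(0.967748)(-443.5) − (0.785342)(0.251919)(277.7) + (0.619062)(-297.8) = 97.77 m.
Horizontal magnitude = √(ΔE² + ΔN²) = √(380.47² + 97.77²) = 392.83 m.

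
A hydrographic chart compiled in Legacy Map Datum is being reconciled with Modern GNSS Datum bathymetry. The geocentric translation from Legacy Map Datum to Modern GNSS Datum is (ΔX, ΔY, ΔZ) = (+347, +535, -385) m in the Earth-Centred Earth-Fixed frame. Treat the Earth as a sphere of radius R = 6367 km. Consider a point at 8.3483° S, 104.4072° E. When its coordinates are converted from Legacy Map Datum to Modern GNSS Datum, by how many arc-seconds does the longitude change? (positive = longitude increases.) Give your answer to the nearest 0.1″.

sin φ = -0.145190, cos φ = 0.989404, sin λ = 0.968552, cos λ = -0.248812.
East component: ΔE = −sin λ·ΔX + cos λ·ΔY = −(0.968552)(347) + (-0.248812)(535) = -469.20 m.
1° of latitude spans πR/180 = 111125 m; at latitude φ, 1° of longitude spans that × cos φ = 109947.6 m, so Δλ = -469.20 / 109947.6 × 3600 = -15.363″.

Δλ = -15.4″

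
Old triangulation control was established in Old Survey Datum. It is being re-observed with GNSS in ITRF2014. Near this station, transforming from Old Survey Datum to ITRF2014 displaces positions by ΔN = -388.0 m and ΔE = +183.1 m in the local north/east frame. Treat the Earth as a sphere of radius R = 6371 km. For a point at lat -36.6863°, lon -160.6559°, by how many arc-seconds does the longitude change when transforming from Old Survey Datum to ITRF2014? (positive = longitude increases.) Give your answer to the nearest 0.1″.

Δλ = 7.4″

At latitude -36.6863°, cos φ = 0.801919.
One radian of longitude at latitude φ spans R cos φ, so Δλ = ΔE / (R cos φ) = 183.1 / (6371000 × 0.801919) = 3.5839e-05 rad = 7.392″.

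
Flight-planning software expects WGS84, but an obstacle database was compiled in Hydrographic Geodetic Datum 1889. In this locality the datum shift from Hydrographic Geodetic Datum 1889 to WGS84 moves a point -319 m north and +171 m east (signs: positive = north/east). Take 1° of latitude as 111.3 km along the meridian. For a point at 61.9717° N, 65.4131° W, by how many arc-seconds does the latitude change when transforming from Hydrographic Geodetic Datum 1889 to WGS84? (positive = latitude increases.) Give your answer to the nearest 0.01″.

Δφ = -10.32″

1° of latitude = 111.3 km, so Δφ = -319.0 / 111300 = -0.0028661° = -10.318″.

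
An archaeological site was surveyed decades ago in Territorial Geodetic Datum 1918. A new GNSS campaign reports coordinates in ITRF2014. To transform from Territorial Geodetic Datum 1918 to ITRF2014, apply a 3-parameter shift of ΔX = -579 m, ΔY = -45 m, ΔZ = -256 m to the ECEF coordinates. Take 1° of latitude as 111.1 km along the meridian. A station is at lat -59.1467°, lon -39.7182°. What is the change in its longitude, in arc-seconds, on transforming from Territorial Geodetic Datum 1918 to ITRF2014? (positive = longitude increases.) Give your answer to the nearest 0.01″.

sin φ = -0.858483, cos φ = 0.512842, sin λ = -0.639012, cos λ = 0.769197.
East component: ΔE = −sin λ·ΔX + cos λ·ΔY = −(-0.639012)(-579) + (0.769197)(-45) = -404.60 m.
1° of latitude spans 111100 m; at latitude φ, 1° of longitude spans that × cos φ = 56976.7 m, so Δλ = -404.60 / 56976.7 × 3600 = -25.564″.

Δλ = -25.56″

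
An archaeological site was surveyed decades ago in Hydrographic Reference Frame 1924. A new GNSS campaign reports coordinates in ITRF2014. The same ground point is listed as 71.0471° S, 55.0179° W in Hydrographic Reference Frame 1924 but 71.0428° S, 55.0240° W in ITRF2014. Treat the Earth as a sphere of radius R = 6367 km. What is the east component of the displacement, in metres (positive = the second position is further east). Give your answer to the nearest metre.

Δφ = -71.0428° − -71.0471° = +0.0043°; Δλ = -55.0240° − -55.0179° = -0.0061°.
1° along a meridian = πR/180 = 111125 m.
ΔN = Δφ × 111125 = 477.8 m; ΔE = Δλ × 111125 × cos(-71.0471°) = -0.0061 × 111125 × 0.324791 = -220.2 m.

ΔE = -220 m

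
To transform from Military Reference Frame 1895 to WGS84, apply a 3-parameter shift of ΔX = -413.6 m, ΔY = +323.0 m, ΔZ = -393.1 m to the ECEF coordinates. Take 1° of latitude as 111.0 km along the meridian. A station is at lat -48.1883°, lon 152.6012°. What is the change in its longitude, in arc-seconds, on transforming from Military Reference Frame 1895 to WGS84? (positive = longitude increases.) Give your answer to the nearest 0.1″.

Δλ = -4.7″

sin φ = -0.745340, cos φ = 0.666685, sin λ = 0.460181, cos λ = -0.887825.
East component: ΔE = −sin λ·ΔX + cos λ·ΔY = −(0.460181)(-413.6) + (-0.887825)(323.0) = -96.44 m.
1° of latitude spans 111000 m; at latitude φ, 1° of longitude spans that × cos φ = 74002.0 m, so Δλ = -96.44 / 74002.0 × 3600 = -4.691″.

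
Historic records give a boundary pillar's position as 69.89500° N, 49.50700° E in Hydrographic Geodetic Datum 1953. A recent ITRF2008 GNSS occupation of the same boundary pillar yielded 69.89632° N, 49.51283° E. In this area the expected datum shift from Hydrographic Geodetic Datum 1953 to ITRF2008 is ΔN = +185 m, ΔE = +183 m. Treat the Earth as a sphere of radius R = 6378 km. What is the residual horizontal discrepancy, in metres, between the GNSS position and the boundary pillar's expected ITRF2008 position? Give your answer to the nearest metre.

55 m

Observed coordinate differences: Δφ = +0.00132°, Δλ = +0.00583°.
Converting to metres (1° lat = 111317 m, cos φ = 0.343742): observed ΔN = 146.9 m, observed ΔE = 223.1 m.
Subtracting the expected shift leaves a residual of 146.9 − (185) = -38.1 m north and 223.1 − (183) = 40.1 m east.
Residual distance = √((-38.1)² + 40.1²) = 55.3 m.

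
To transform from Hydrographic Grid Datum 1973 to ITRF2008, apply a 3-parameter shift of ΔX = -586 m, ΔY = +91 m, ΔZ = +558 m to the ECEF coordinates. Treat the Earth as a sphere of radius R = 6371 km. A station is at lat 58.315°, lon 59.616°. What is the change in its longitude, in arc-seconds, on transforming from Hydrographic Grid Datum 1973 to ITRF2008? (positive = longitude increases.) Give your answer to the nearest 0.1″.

sin φ = 0.850949, cos φ = 0.525249, sin λ = 0.862655, cos λ = 0.505793.
East component: ΔE = −sin λ·ΔX + cos λ·ΔY = −(0.862655)(-586) + (0.505793)(91) = 551.54 m.
1° of latitude spans πR/180 = 111195 m; at latitude φ, 1° of longitude spans that × cos φ = 58405.0 m, so Δλ = 551.54 / 58405.0 × 3600 = 33.996″.

Δλ = 34.0″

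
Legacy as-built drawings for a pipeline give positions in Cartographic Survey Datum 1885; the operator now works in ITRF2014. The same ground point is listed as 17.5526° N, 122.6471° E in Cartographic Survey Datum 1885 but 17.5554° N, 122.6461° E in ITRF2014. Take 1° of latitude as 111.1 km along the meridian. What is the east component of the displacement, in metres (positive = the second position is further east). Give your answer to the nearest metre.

Δφ = 17.5554° − 17.5526° = +0.0028°; Δλ = 122.6461° − 122.6471° = -0.0010°.
ΔN = Δφ × 111100 = 311.1 m; ΔE = Δλ × 111100 × cos(17.5526°) = -0.0010 × 111100 × 0.953440 = -105.9 m.

ΔE = -106 m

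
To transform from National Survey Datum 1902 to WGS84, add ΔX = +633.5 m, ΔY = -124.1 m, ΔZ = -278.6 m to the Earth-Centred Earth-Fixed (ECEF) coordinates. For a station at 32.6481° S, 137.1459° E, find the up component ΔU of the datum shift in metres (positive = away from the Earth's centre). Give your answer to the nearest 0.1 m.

ΔU = -311.8 m

At φ = -32.6481°, λ = 137.1459°: sin φ = -0.539478, cos φ = 0.842000, sin λ = 0.680134, cos λ = -0.733088.
ΔU = cos φ cos λ·ΔX + cos φ sin λ·ΔY + sin φ·ΔZ = (0.842000)(-0.733088)(633.5) + (0.842000)(0.680134)(-124.1) + (-0.539478)(-278.6) = -311.80 m.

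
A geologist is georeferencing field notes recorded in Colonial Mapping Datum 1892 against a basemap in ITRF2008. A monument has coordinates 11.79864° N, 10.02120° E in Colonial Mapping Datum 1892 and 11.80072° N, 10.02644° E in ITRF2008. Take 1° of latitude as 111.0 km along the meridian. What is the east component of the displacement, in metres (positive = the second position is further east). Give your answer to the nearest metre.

ΔE = 569 m

Δφ = 11.80072° − 11.79864° = +0.00208°; Δλ = 10.02644° − 10.02120° = +0.00524°.
ΔN = Δφ × 111000 = 230.9 m; ΔE = Δλ × 111000 × cos(11.79864°) = +0.00524 × 111000 × 0.978872 = 569.4 m.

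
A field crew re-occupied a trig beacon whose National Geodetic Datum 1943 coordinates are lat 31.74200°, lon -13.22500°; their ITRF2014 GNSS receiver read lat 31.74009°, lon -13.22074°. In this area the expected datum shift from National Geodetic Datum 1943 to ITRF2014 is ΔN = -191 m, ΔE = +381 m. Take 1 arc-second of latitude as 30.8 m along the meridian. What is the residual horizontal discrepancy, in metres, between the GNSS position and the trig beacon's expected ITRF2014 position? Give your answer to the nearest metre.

29 m

Observed coordinate differences: Δφ = -0.00191°, Δλ = +0.00426°.
Converting to metres (1° lat = 110880 m, cos φ = 0.850426): observed ΔN = -211.8 m, observed ΔE = 401.7 m.
Subtracting the expected shift leaves a residual of -211.8 − (-191) = -20.8 m north and 401.7 − (381) = 20.7 m east.
Residual distance = √((-20.8)² + 20.7²) = 29.3 m.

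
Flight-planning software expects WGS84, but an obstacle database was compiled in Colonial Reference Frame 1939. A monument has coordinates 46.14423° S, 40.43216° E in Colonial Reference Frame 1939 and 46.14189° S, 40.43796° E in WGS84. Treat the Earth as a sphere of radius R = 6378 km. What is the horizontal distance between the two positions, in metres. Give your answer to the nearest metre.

Δφ = -46.14189° − -46.14423° = +0.00234°; Δλ = 40.43796° − 40.43216° = +0.00580°.
1° along a meridian = πR/180 = 111317 m.
ΔN = Δφ × 111317 = 260.5 m; ΔE = Δλ × 111317 × cos(-46.14423°) = +0.00580 × 111317 × 0.692845 = 447.3 m.
Distance = √(ΔE² + ΔN²) = √(447.3² + 260.5²) = 517.6 m.

518 m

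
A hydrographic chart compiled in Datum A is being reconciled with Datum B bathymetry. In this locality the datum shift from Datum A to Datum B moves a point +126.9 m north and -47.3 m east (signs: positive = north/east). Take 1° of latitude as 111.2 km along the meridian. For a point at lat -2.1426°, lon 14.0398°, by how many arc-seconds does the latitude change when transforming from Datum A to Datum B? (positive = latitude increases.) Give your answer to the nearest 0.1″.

Δφ = 4.1″

1° of latitude = 111.2 km, so Δφ = 126.9 / 111200 = 0.0011412° = 4.108″.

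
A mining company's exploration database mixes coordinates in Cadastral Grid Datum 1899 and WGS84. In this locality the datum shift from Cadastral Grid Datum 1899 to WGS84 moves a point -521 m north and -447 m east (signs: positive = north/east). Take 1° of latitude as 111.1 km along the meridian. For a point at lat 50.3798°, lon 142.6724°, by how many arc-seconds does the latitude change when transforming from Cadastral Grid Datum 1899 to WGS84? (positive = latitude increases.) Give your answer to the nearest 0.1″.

Δφ = -16.9″

1° of latitude = 111.1 km, so Δφ = -521.0 / 111100 = -0.0046895° = -16.882″.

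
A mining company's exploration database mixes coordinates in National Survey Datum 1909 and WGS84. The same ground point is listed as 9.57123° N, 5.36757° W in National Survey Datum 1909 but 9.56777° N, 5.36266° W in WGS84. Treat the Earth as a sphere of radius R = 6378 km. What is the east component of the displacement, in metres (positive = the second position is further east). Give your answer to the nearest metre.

ΔE = 539 m

Δφ = 9.56777° − 9.57123° = -0.00346°; Δλ = -5.36266° − -5.36757° = +0.00491°.
1° along a meridian = πR/180 = 111317 m.
ΔN = Δφ × 111317 = -385.2 m; ΔE = Δλ × 111317 × cos(9.57123°) = +0.00491 × 111317 × 0.986080 = 539.0 m.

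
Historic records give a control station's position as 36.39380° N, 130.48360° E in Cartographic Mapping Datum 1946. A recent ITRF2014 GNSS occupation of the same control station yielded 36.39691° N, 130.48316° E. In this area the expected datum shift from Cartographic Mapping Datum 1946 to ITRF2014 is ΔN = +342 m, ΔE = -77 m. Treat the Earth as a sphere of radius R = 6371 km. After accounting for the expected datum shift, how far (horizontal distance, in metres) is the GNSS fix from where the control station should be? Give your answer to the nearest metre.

Observed coordinate differences: Δφ = +0.00311°, Δλ = -0.00044°.
Converting to metres (1° lat = 111195 m, cos φ = 0.804958): observed ΔN = 345.8 m, observed ΔE = -39.4 m.
Subtracting the expected shift leaves a residual of 345.8 − (342) = 3.8 m north and -39.4 − (-77) = 37.6 m east.
Residual distance = √(3.8² + 37.6²) = 37.8 m.

38 m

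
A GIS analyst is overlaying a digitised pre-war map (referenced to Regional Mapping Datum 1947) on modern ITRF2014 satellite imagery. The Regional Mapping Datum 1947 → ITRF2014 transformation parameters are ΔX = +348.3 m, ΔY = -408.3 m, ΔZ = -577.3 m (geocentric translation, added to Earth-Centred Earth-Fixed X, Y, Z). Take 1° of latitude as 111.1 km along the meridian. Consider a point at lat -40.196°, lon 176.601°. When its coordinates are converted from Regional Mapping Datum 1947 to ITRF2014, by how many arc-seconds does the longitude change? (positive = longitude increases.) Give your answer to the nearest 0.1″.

sin φ = -0.645404, cos φ = 0.763841, sin λ = 0.059289, cos λ = -0.998241.
East component: ΔE = −sin λ·ΔX + cos λ·ΔY = −(0.059289)(348.3) + (-0.998241)(-408.3) = 386.93 m.
1° of latitude spans 111100 m; at latitude φ, 1° of longitude spans that × cos φ = 84862.7 m, so Δλ = 386.93 / 84862.7 × 3600 = 16.414″.

Δλ = 16.4″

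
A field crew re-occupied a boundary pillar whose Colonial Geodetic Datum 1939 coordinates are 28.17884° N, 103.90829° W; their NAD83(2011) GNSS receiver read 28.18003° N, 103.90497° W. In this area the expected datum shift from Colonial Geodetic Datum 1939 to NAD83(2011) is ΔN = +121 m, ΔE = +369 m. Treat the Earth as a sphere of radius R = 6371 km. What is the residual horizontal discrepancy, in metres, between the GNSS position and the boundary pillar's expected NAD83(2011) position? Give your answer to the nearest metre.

Observed coordinate differences: Δφ = +0.00119°, Δλ = +0.00332°.
Converting to metres (1° lat = 111195 m, cos φ = 0.881478): observed ΔN = 132.3 m, observed ΔE = 325.4 m.
Subtracting the expected shift leaves a residual of 132.3 − (121) = 11.3 m north and 325.4 − (369) = -43.6 m east.
Residual distance = √(11.3² + (-43.6)²) = 45.0 m.

45 m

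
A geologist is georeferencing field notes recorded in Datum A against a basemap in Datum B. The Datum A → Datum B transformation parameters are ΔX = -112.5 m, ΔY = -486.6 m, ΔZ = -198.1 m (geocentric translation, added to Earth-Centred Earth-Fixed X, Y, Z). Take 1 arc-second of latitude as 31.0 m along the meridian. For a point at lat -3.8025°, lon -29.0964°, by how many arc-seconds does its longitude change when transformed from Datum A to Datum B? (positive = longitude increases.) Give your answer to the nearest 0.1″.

sin φ = -0.066317, cos φ = 0.997799, sin λ = -0.486280, cos λ = 0.873803.
East component: ΔE = −sin λ·ΔX + cos λ·ΔY = −(-0.486280)(-112.5) + (0.873803)(-486.6) = -479.90 m.
1° of latitude spans 3600 × 31.00 = 111600 m; at latitude φ, 1° of longitude spans that × cos φ = 111354.3 m, so Δλ = -479.90 / 111354.3 × 3600 = -15.515″.

Δλ = -15.5″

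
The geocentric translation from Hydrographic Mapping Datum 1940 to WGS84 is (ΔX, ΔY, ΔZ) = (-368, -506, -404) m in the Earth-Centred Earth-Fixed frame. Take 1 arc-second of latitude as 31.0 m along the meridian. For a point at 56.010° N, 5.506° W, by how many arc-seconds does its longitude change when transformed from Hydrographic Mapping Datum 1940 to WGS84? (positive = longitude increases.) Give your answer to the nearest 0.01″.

Δλ = -31.10″

sin φ = 0.829135, cos φ = 0.559048, sin λ = -0.095950, cos λ = 0.995386.
East component: ΔE = −sin λ·ΔX + cos λ·ΔY = −(-0.095950)(-368) + (0.995386)(-506) = -538.97 m.
1° of latitude spans 3600 × 31.00 = 111600 m; at latitude φ, 1° of longitude spans that × cos φ = 62389.8 m, so Δλ = -538.97 / 62389.8 × 3600 = -31.100″.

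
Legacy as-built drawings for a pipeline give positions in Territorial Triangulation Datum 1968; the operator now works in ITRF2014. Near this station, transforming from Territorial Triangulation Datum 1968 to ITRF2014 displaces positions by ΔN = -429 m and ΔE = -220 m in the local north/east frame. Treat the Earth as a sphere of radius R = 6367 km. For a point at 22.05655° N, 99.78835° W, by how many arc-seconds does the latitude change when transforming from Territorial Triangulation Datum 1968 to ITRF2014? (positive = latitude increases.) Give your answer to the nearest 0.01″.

On a sphere of radius R, 1 rad of latitude = R, so Δφ = ΔN / R = -429.0 / 6367000 = -6.7379e-05 rad = -13.898″.

Δφ = -13.90″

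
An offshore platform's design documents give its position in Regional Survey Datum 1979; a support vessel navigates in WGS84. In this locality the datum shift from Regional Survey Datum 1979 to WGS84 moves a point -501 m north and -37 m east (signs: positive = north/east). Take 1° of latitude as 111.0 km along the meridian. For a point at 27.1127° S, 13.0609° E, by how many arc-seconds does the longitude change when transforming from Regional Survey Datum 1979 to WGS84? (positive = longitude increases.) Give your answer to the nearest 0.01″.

At latitude -27.1127°, cos φ = 0.890112.
1° of longitude at this latitude = 111.0 × cos φ = 98.80 km, so Δλ = -37.0 / 98802.4 = -0.0003745° = -1.348″.

Δλ = -1.35″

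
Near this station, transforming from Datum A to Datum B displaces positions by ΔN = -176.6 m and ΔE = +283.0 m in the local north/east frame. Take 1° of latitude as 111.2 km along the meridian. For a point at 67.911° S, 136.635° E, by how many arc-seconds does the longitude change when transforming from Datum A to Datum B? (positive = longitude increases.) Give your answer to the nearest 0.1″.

At latitude -67.911°, cos φ = 0.376046.
1° of longitude at this latitude = 111.2 × cos φ = 41.82 km, so Δλ = 283.0 / 41816.4 = 0.0067677° = 24.364″.

Δλ = 24.4″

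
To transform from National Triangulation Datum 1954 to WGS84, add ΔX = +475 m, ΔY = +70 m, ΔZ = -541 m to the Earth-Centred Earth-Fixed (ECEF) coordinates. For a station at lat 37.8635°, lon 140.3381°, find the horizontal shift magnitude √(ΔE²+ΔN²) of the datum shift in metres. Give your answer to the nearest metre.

The local east axis at (φ, λ) is (−sin λ, cos λ, 0), so ΔE = −sin(140.3381°)·475 + cos(140.3381°)·70 = -357.06 m.
The local north axis is (−sin φ cos λ, −sin φ sin λ, cos φ), giving ΔN = 224.440 − 27.423 − 427.106 = -230.09 m.
Horizontal magnitude = √(ΔE² + ΔN²) = √((-357.06)² + (-230.09)²) = 424.77 m.

425 m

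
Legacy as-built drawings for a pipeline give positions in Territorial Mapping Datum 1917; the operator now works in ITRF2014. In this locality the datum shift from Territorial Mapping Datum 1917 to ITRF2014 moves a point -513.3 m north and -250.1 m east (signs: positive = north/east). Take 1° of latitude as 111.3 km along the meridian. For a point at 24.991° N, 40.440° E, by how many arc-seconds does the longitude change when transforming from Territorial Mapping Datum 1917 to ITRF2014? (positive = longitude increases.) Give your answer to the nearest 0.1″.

Δλ = -8.9″

At latitude 24.991°, cos φ = 0.906374.
1° of longitude at this latitude = 111.3 × cos φ = 100.88 km, so Δλ = -250.1 / 100879.4 = -0.0024792° = -8.925″.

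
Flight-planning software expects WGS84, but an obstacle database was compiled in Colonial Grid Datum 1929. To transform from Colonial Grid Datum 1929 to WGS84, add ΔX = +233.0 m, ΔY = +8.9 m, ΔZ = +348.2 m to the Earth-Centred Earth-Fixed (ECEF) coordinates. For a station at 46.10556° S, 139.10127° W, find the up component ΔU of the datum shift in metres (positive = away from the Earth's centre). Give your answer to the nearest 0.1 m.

ΔU = -377.1 m

At φ = -46.10556°, λ = -139.10127°: sin φ = -0.720618, cos φ = 0.693332, sin λ = -0.654724, cos λ = -0.755868.
ΔU = cos φ cos λ·ΔX + cos φ sin λ·ΔY + sin φ·ΔZ = (0.693332)(-0.755868)(233.0) + (0.693332)(-0.654724)(8.9) + (-0.720618)(348.2) = -377.07 m.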